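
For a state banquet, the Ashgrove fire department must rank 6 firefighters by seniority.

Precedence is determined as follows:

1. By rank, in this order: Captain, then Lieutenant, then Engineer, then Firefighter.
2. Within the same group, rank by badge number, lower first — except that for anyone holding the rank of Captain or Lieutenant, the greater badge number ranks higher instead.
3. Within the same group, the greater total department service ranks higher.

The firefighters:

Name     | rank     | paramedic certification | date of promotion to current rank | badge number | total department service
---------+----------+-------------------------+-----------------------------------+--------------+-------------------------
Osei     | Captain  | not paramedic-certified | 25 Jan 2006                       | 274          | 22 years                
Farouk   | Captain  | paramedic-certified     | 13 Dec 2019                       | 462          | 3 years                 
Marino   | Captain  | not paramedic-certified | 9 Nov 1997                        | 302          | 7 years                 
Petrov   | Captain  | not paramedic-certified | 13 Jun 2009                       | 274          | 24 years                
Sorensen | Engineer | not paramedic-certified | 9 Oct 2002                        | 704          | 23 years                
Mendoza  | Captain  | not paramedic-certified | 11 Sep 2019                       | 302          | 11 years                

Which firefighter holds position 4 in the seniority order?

By rank: Farouk, Mendoza, Marino, Petrov and Osei (Captain); then Sorensen (Engineer).
Among Farouk, Mendoza, Marino, Petrov and Osei, by badge number (higher first) (reversed rule for this group): Farouk (462) before Mendoza and Marino (302) before Petrov and Osei (274).
Among Mendoza and Marino, by total department service (higher first): Mendoza (11 years) before Marino (7 years).
Among Petrov and Osei, by total department service (higher first): Petrov (24 years) before Osei (22 years).
Order: Farouk, Mendoza, Marino, Petrov, Osei, Sorensen.

Petrov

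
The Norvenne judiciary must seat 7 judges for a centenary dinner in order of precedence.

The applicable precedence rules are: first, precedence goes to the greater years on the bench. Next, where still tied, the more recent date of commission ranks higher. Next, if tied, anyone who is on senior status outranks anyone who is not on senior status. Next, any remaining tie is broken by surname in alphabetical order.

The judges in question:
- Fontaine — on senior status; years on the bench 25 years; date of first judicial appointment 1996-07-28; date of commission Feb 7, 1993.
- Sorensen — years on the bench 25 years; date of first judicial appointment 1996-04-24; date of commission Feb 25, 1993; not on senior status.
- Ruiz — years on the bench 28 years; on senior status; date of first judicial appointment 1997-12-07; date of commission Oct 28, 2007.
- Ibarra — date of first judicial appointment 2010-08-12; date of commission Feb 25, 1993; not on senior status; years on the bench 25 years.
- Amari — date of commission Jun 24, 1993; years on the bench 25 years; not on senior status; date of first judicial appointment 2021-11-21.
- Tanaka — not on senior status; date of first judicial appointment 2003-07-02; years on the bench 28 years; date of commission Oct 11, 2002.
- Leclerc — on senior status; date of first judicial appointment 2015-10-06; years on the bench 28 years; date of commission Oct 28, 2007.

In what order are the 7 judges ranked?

By years on the bench (higher first): Leclerc, Ruiz and Tanaka (each 28 years); then Amari, Ibarra, Sorensen and Fontaine (each 25 years).
Among Leclerc, Ruiz and Tanaka, by date of commission (later first): Leclerc and Ruiz (Oct 28, 2007) before Tanaka (Oct 11, 2002).
Leclerc and Ruiz are each on senior status, so the next rule applies.
Among Leclerc and Ruiz, alphabetically by surname: Leclerc before Ruiz.
Among Amari, Ibarra, Sorensen and Fontaine, by date of commission (later first): Amari (Jun 24, 1993) before Ibarra and Sorensen (Feb 25, 1993) before Fontaine (Feb 7, 1993).
Ibarra and Sorensen are each not on senior status, so the next rule applies.
Among Ibarra and Sorensen, alphabetically by surname: Ibarra before Sorensen.
Full order: Leclerc, Ruiz, Tanaka, Amari, Ibarra, Sorensen, Fontaine.

Leclerc, Ruiz, Tanaka, Amari, Ibarra, Sorensen, Fontaine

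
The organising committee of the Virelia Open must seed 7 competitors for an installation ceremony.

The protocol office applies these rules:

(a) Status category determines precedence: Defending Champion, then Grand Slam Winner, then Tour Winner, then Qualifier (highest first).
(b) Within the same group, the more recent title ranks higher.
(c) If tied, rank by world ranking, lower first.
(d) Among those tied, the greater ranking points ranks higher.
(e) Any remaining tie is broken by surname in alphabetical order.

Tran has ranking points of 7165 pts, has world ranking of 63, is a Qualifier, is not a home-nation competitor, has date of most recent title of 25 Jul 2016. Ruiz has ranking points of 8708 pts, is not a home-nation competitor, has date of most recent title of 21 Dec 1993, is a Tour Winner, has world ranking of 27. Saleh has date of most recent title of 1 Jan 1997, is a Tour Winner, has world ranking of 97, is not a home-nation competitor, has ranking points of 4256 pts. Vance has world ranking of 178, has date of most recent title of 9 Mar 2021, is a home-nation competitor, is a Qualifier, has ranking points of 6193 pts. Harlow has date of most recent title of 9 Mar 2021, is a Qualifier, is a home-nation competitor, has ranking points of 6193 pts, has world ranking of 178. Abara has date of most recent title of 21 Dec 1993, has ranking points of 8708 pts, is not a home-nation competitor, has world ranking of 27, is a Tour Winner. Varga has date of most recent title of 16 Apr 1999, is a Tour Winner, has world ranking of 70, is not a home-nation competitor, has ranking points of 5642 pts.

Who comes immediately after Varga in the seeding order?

Saleh

By status category: Varga, Saleh, Abara and Ruiz (Tour Winner); then Harlow, Vance and Tran (Qualifier).
Among Varga, Saleh, Abara and Ruiz, by date of most recent title (later first): Varga (16 Apr 1999) before Saleh (1 Jan 1997) before Abara and Ruiz (21 Dec 1993).
Abara and Ruiz both have world ranking 27, so the next rule applies.
Abara and Ruiz both have ranking points 8708 pts, so the next rule applies.
Among Abara and Ruiz, alphabetically by surname: Abara before Ruiz.
Among Harlow, Vance and Tran, by date of most recent title (later first): Harlow and Vance (9 Mar 2021) before Tran (25 Jul 2016).
Harlow and Vance both have world ranking 178, so the next rule applies.
Harlow and Vance both have ranking points 6193 pts, so the next rule applies.
Among Harlow and Vance, alphabetically by surname: Harlow before Vance.
Order: Varga, Saleh, Abara, Ruiz, Harlow, Vance, Tran.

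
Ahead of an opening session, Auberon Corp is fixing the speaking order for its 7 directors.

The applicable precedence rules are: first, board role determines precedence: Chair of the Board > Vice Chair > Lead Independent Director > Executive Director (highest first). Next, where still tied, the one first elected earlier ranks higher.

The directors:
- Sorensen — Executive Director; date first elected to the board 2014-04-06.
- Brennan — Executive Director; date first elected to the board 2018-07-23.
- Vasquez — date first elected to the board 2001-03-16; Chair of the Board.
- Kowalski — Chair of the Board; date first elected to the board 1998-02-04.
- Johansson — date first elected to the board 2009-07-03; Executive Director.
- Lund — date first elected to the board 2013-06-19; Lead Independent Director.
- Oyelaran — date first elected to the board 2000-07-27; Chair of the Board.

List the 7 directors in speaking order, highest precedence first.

By board role: Kowalski, Oyelaran and Vasquez (Chair of the Board); then Lund (Lead Independent Director); then Johansson, Sorensen and Brennan (Executive Director).
Among Kowalski, Oyelaran and Vasquez, by date first elected to the board (earlier first): Kowalski (1998-02-04) before Oyelaran (2000-07-27) before Vasquez (2001-03-16).
Among Johansson, Sorensen and Brennan, by date first elected to the board (earlier first): Johansson (2009-07-03) before Sorensen (2014-04-06) before Brennan (2018-07-23).
Full order: Kowalski, Oyelaran, Vasquez, Lund, Johansson, Sorensen, Brennan.

Kowalski, Oyelaran, Vasquez, Lund, Johansson, Sorensen, Brennan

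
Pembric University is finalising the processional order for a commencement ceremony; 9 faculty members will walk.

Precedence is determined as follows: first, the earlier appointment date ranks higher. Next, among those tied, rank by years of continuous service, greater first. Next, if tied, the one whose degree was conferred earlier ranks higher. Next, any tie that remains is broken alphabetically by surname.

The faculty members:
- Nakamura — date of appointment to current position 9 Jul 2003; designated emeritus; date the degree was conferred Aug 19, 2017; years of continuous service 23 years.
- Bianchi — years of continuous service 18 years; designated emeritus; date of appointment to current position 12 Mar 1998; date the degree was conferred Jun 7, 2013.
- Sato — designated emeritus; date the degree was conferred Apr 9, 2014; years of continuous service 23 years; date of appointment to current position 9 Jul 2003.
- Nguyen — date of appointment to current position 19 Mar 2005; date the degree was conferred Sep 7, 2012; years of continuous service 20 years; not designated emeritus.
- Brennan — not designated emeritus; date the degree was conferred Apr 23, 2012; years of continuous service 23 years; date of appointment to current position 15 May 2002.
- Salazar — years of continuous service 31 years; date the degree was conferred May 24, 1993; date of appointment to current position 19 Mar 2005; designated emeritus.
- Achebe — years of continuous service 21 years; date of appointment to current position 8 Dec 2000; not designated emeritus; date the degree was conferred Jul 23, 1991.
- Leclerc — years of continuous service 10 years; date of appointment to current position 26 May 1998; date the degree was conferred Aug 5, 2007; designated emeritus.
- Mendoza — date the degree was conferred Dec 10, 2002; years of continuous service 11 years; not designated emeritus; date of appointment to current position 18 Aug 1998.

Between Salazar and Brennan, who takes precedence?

By date of appointment to current position (earlier first): Bianchi (12 Mar 1998); then Leclerc (26 May 1998); then Mendoza (18 Aug 1998); then Achebe (8 Dec 2000); then Brennan (15 May 2002); then Sato and Nakamura (both 9 Jul 2003); then Salazar and Nguyen (both 19 Mar 2005).
Sato and Nakamura both have years of continuous service 23 years, so the next rule applies.
Among Sato and Nakamura, by date the degree was conferred (earlier first): Sato (Apr 9, 2014) before Nakamura (Aug 19, 2017).
Among Salazar and Nguyen, by years of continuous service (higher first): Salazar (31 years) before Nguyen (20 years).
So Brennan takes precedence.

Brennan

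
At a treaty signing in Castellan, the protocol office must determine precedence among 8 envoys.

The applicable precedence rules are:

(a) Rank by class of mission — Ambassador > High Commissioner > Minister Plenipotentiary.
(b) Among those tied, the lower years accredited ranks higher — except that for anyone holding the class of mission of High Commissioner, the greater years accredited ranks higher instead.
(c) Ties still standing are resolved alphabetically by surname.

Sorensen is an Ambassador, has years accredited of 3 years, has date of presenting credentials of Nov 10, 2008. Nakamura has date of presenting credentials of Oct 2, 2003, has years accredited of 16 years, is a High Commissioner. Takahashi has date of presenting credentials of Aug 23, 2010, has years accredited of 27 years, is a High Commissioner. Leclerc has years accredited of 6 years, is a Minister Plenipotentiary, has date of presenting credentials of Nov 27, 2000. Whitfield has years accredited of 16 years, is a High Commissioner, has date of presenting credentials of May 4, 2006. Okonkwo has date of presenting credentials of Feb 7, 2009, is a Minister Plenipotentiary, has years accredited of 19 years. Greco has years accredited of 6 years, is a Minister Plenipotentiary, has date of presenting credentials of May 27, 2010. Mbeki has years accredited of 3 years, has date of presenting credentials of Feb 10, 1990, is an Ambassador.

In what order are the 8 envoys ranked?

Mbeki, Sorensen, Takahashi, Nakamura, Whitfield, Greco, Leclerc, Okonkwo

By class of mission: Mbeki and Sorensen (Ambassador); then Takahashi, Nakamura and Whitfield (High Commissioner); then Greco, Leclerc and Okonkwo (Minister Plenipotentiary).
Mbeki and Sorensen both have years accredited 3 years, so the next rule applies.
Among Mbeki and Sorensen, alphabetically by surname: Mbeki before Sorensen.
Among Takahashi, Nakamura and Whitfield, by years accredited (higher first) (reversed rule for this group): Takahashi (27 years) before Nakamura and Whitfield (16 years).
Among Nakamura and Whitfield, alphabetically by surname: Nakamura before Whitfield.
Among Greco, Leclerc and Okonkwo, by years accredited (lower first): Greco and Leclerc (6 years) before Okonkwo (19 years).
Among Greco and Leclerc, alphabetically by surname: Greco before Leclerc.
Full order: Mbeki, Sorensen, Takahashi, Nakamura, Whitfield, Greco, Leclerc, Okonkwo.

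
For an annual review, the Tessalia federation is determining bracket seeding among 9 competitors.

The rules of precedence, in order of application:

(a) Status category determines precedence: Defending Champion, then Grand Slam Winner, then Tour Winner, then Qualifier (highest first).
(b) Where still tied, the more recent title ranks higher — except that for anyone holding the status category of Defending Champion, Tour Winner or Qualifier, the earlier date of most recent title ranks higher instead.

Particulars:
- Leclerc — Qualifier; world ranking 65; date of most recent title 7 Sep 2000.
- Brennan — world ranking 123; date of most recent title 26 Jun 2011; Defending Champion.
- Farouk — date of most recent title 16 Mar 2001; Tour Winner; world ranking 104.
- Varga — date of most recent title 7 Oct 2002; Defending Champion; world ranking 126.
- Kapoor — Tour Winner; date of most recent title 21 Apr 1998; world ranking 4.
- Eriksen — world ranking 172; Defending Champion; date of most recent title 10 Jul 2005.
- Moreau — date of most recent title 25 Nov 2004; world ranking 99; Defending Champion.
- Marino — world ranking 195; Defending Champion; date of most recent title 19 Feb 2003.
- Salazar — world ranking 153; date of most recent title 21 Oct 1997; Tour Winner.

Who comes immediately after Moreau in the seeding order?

By status category: Varga, Marino, Moreau, Eriksen and Brennan (Defending Champion); then Salazar, Kapoor and Farouk (Tour Winner); then Leclerc (Qualifier).
Among Varga, Marino, Moreau, Eriksen and Brennan, by date of most recent title (earlier first) (reversed rule for this group): Varga (7 Oct 2002) before Marino (19 Feb 2003) before Moreau (25 Nov 2004) before Eriksen (10 Jul 2005) before Brennan (26 Jun 2011).
Among Salazar, Kapoor and Farouk, by date of most recent title (earlier first) (reversed rule for this group): Salazar (21 Oct 1997) before Kapoor (21 Apr 1998) before Farouk (16 Mar 2001).
Order: Varga, Marino, Moreau, Eriksen, Brennan, Salazar, Kapoor, Farouk, Leclerc.

Eriksen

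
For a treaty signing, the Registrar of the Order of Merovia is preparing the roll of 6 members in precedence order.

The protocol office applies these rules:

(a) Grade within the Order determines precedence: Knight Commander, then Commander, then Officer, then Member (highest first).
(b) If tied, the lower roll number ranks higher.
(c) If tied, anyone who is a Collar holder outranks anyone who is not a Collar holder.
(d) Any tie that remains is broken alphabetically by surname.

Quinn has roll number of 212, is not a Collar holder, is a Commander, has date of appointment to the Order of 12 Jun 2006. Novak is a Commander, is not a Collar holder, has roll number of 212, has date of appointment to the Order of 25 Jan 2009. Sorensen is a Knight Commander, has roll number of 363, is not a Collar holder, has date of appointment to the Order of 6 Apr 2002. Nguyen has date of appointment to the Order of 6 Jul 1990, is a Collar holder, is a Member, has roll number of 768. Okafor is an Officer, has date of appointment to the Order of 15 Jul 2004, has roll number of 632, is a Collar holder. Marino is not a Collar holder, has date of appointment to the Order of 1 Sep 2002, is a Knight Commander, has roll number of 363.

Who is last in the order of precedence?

By grade within the Order: Marino and Sorensen (Knight Commander); then Novak and Quinn (Commander); then Okafor (Officer); then Nguyen (Member).
Marino and Sorensen both have roll number 363, so the next rule applies.
Marino and Sorensen are each not a Collar holder, so the next rule applies.
Among Marino and Sorensen, alphabetically by surname: Marino before Sorensen.
Novak and Quinn both have roll number 212, so the next rule applies.
Novak and Quinn are each not a Collar holder, so the next rule applies.
Among Novak and Quinn, alphabetically by surname: Novak before Quinn.
Order: Marino, Sorensen, Novak, Quinn, Okafor, Nguyen.

Nguyen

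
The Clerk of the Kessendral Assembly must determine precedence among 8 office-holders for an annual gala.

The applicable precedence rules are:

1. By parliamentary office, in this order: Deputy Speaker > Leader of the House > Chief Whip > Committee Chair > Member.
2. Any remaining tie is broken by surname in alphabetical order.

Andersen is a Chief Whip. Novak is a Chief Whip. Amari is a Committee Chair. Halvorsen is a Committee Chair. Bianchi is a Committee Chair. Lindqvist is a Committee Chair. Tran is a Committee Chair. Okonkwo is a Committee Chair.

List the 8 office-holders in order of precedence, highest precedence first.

By parliamentary office: Andersen and Novak (Chief Whip); then Amari, Bianchi, Halvorsen, Lindqvist, Okonkwo and Tran (Committee Chair).
Among Andersen and Novak, alphabetically by surname: Andersen before Novak.
Among Amari, Bianchi, Halvorsen, Lindqvist, Okonkwo and Tran, alphabetically by surname: Amari before Bianchi before Halvorsen before Lindqvist before Okonkwo before Tran.
Full order: Andersen, Novak, Amari, Bianchi, Halvorsen, Lindqvist, Okonkwo, Tran.

Andersen, Novak, Amari, Bianchi, Halvorsen, Lindqvist, Okonkwo, Tran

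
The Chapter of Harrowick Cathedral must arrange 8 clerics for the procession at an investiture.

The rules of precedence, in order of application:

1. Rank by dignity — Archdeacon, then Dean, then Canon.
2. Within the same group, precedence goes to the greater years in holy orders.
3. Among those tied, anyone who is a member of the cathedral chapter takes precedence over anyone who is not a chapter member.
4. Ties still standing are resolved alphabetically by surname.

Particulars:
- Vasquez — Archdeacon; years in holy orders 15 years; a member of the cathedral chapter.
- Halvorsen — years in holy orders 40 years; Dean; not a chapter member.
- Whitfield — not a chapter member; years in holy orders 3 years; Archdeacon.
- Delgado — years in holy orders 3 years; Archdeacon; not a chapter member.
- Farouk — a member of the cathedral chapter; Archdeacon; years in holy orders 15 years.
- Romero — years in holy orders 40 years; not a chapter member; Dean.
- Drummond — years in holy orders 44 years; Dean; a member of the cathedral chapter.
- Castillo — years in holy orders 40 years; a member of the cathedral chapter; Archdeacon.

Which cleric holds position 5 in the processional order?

Whitfield

By dignity: Castillo, Farouk, Vasquez, Delgado and Whitfield (Archdeacon); then Drummond, Halvorsen and Romero (Dean).
Among Castillo, Farouk, Vasquez, Delgado and Whitfield, by years in holy orders (higher first): Castillo (40 years) before Farouk and Vasquez (15 years) before Delgado and Whitfield (3 years).
Farouk and Vasquez are each a member of the cathedral chapter, so the next rule applies.
Among Farouk and Vasquez, alphabetically by surname: Farouk before Vasquez.
Delgado and Whitfield are each not a chapter member, so the next rule applies.
Among Delgado and Whitfield, alphabetically by surname: Delgado before Whitfield.
Among Drummond, Halvorsen and Romero, by years in holy orders (higher first): Drummond (44 years) before Halvorsen and Romero (40 years).
Halvorsen and Romero are each not a chapter member, so the next rule applies.
Among Halvorsen and Romero, alphabetically by surname: Halvorsen before Romero.
Order: Castillo, Farouk, Vasquez, Delgado, Whitfield, Drummond, Halvorsen, Romero.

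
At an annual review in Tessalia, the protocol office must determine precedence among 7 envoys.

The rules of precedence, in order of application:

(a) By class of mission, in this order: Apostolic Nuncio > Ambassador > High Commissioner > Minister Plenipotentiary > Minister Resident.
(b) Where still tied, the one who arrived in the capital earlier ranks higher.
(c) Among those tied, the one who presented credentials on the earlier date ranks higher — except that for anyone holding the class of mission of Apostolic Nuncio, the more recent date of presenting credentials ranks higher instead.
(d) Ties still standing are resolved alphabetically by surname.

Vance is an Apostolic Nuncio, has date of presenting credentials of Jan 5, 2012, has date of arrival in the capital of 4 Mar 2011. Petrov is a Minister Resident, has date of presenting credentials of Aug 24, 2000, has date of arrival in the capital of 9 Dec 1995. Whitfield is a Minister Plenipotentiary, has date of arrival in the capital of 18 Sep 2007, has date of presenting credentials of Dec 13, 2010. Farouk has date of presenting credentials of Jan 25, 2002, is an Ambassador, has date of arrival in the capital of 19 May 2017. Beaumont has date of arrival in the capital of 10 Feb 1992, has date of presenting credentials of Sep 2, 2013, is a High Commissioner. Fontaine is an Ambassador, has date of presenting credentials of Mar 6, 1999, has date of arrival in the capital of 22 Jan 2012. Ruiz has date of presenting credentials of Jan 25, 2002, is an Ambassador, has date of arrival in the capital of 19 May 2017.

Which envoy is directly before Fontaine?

By class of mission: Vance (Apostolic Nuncio); then Fontaine, Farouk and Ruiz (Ambassador); then Beaumont (High Commissioner); then Whitfield (Minister Plenipotentiary); then Petrov (Minister Resident).
Among Fontaine, Farouk and Ruiz, by date of arrival in the capital (earlier first): Fontaine (22 Jan 2012) before Farouk and Ruiz (19 May 2017).
Farouk and Ruiz both have date of presenting credentials Jan 25, 2002, so the next rule applies.
Among Farouk and Ruiz, alphabetically by surname: Farouk before Ruiz.
Order: Vance, Fontaine, Farouk, Ruiz, Beaumont, Whitfield, Petrov.

Vance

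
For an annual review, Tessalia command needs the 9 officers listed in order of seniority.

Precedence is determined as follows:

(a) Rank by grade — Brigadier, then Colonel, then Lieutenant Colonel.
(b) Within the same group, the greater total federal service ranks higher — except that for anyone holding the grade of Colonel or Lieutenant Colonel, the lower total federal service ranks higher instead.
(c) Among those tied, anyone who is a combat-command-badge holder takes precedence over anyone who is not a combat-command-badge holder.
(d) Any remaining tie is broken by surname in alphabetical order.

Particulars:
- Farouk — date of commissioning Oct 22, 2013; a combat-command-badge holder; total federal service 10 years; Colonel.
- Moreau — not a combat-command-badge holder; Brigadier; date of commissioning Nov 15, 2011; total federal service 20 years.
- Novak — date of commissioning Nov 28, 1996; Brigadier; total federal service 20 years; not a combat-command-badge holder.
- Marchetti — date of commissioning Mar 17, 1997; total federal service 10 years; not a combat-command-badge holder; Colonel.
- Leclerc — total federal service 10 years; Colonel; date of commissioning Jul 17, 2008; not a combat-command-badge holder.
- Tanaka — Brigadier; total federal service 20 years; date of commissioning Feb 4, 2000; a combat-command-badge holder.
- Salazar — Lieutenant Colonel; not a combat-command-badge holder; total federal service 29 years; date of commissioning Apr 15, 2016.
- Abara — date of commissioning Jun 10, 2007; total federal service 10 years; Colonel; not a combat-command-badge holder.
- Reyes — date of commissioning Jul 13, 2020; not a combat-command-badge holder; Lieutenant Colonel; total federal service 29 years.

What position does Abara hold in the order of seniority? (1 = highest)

By grade: Tanaka, Moreau and Novak (Brigadier); then Farouk, Abara, Leclerc and Marchetti (Colonel); then Reyes and Salazar (Lieutenant Colonel).
Tanaka, Moreau and Novak all have total federal service 20 years, so the next rule applies.
Among Tanaka, Moreau and Novak, a combat-command-badge holder before not a combat-command-badge holder: Tanaka (a combat-command-badge holder) before Moreau and Novak (not a combat-command-badge holder).
Among Moreau and Novak, alphabetically by surname: Moreau before Novak.
Farouk, Abara, Leclerc and Marchetti all have total federal service 10 years, so the next rule applies.
Among Farouk, Abara, Leclerc and Marchetti, a combat-command-badge holder before not a combat-command-badge holder: Farouk (a combat-command-badge holder) before Abara, Leclerc and Marchetti (not a combat-command-badge holder).
Among Abara, Leclerc and Marchetti, alphabetically by surname: Abara before Leclerc before Marchetti.
Reyes and Salazar both have total federal service 29 years, so the next rule applies.
Reyes and Salazar are each not a combat-command-badge holder, so the next rule applies.
Among Reyes and Salazar, alphabetically by surname: Reyes before Salazar.
Order: Tanaka, Moreau, Novak, Farouk, Abara, Leclerc, Marchetti, Reyes, Salazar. So position 5.

5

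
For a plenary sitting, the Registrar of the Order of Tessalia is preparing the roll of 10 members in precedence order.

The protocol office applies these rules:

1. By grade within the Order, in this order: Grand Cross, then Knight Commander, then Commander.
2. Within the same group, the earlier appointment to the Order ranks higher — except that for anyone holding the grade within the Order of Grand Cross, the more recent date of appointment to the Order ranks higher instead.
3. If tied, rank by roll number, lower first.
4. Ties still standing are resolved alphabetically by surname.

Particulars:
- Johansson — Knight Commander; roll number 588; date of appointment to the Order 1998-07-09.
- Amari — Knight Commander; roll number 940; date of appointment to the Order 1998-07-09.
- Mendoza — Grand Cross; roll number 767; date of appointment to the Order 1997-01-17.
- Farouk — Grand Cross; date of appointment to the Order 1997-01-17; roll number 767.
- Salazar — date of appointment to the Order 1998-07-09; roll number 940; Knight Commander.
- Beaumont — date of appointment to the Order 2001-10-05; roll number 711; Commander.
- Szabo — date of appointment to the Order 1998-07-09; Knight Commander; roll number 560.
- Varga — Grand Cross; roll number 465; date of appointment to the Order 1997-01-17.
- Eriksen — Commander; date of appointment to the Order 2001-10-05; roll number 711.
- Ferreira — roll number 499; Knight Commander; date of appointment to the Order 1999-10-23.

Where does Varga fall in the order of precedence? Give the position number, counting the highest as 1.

By grade within the Order: Varga, Farouk and Mendoza (Grand Cross); then Szabo, Johansson, Amari, Salazar and Ferreira (Knight Commander); then Beaumont and Eriksen (Commander).
Varga, Farouk and Mendoza all have date of appointment to the Order 1997-01-17, so the next rule applies.
Among Varga, Farouk and Mendoza, by roll number (lower first): Varga (465) before Farouk and Mendoza (767).
Among Farouk and Mendoza, alphabetically by surname: Farouk before Mendoza.
Among Szabo, Johansson, Amari, Salazar and Ferreira, by date of appointment to the Order (earlier first): Szabo, Johansson, Amari and Salazar (1998-07-09) before Ferreira (1999-10-23).
Among Szabo, Johansson, Amari and Salazar, by roll number (lower first): Szabo (560) before Johansson (588) before Amari and Salazar (940).
Among Amari and Salazar, alphabetically by surname: Amari before Salazar.
Beaumont and Eriksen both have date of appointment to the Order 2001-10-05, so the next rule applies.
Beaumont and Eriksen both have roll number 711, so the next rule applies.
Among Beaumont and Eriksen, alphabetically by surname: Beaumont before Eriksen.
Order: Varga, Farouk, Mendoza, Szabo, Johansson, Amari, Salazar, Ferreira, Beaumont, Eriksen. So position 1.

1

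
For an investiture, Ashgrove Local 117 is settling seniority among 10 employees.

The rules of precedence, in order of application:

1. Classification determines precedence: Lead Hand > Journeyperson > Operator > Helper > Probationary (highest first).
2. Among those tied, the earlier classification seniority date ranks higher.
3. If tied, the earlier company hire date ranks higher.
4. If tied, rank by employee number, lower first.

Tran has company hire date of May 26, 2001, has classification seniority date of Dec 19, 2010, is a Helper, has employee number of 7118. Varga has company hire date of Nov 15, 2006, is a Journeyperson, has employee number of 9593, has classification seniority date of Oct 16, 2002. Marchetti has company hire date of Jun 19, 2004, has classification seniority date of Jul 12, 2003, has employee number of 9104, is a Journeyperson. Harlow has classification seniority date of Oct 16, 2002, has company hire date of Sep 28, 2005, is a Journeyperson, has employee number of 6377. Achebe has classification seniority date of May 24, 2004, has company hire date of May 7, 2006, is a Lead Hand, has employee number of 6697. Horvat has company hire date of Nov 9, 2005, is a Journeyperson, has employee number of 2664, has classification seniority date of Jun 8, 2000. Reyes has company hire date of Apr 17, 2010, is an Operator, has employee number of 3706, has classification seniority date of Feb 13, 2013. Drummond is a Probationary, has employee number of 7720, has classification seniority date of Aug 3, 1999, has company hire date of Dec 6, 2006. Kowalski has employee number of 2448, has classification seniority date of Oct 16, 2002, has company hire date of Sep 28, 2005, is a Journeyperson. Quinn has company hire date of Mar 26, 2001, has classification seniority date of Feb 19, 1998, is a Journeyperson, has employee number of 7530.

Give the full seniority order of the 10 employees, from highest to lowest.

Achebe, Quinn, Horvat, Kowalski, Harlow, Varga, Marchetti, Reyes, Tran, Drummond

By classification: Achebe (Lead Hand); then Quinn, Horvat, Kowalski, Harlow, Varga and Marchetti (Journeyperson); then Reyes (Operator); then Tran (Helper); then Drummond (Probationary).
Among Quinn, Horvat, Kowalski, Harlow, Varga and Marchetti, by classification seniority date (earlier first): Quinn (Feb 19, 1998) before Horvat (Jun 8, 2000) before Kowalski, Harlow and Varga (Oct 16, 2002) before Marchetti (Jul 12, 2003).
Among Kowalski, Harlow and Varga, by company hire date (earlier first): Kowalski and Harlow (Sep 28, 2005) before Varga (Nov 15, 2006).
Among Kowalski and Harlow, by employee number (lower first): Kowalski (2448) before Harlow (6377).
Full order: Achebe, Quinn, Horvat, Kowalski, Harlow, Varga, Marchetti, Reyes, Tran, Drummond.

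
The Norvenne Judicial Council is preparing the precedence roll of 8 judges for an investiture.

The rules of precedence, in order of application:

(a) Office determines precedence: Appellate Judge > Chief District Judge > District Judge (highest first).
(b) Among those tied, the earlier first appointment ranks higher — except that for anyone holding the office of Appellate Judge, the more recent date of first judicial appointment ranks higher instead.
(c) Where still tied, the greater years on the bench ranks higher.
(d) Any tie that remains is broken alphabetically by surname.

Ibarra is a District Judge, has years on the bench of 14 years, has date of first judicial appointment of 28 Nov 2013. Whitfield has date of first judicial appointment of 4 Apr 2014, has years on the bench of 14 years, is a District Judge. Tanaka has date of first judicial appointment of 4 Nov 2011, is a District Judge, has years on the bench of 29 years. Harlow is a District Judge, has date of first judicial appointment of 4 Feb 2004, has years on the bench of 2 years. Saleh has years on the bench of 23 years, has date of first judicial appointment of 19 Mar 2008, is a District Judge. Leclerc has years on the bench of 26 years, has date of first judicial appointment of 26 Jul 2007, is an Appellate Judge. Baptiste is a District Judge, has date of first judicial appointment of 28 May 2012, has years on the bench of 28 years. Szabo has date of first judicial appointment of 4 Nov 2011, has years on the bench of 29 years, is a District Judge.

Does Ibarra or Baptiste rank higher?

By office: Leclerc (Appellate Judge); then Harlow, Saleh, Szabo, Tanaka, Baptiste, Ibarra and Whitfield (District Judge).
Among Harlow, Saleh, Szabo, Tanaka, Baptiste, Ibarra and Whitfield, by date of first judicial appointment (earlier first): Harlow (4 Feb 2004) before Saleh (19 Mar 2008) before Szabo and Tanaka (4 Nov 2011) before Baptiste (28 May 2012) before Ibarra (28 Nov 2013) before Whitfield (4 Apr 2014).
Szabo and Tanaka both have years on the bench 29 years, so the next rule applies.
Among Szabo and Tanaka, alphabetically by surname: Szabo before Tanaka.
So Baptiste takes precedence.

Baptiste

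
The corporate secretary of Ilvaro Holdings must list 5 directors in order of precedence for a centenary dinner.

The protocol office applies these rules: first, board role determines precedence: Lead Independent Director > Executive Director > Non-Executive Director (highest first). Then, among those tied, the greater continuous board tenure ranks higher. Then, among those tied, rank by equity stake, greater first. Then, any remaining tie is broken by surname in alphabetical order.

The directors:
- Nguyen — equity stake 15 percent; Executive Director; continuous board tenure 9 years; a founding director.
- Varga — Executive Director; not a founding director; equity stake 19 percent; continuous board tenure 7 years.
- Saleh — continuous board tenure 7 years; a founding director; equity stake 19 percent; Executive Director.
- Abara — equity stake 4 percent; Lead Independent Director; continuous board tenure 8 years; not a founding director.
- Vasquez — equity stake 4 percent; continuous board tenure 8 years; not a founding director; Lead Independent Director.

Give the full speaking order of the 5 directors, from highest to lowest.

By board role: Abara and Vasquez (Lead Independent Director); then Nguyen, Saleh and Varga (Executive Director).
Abara and Vasquez both have continuous board tenure 8 years, so the next rule applies.
Abara and Vasquez both have equity stake 4 percent, so the next rule applies.
Among Abara and Vasquez, alphabetically by surname: Abara before Vasquez.
Among Nguyen, Saleh and Varga, by continuous board tenure (higher first): Nguyen (9 years) before Saleh and Varga (7 years).
Saleh and Varga both have equity stake 19 percent, so the next rule applies.
Among Saleh and Varga, alphabetically by surname: Saleh before Varga.
Full order: Abara, Vasquez, Nguyen, Saleh, Varga.

Abara, Vasquez, Nguyen, Saleh, Varga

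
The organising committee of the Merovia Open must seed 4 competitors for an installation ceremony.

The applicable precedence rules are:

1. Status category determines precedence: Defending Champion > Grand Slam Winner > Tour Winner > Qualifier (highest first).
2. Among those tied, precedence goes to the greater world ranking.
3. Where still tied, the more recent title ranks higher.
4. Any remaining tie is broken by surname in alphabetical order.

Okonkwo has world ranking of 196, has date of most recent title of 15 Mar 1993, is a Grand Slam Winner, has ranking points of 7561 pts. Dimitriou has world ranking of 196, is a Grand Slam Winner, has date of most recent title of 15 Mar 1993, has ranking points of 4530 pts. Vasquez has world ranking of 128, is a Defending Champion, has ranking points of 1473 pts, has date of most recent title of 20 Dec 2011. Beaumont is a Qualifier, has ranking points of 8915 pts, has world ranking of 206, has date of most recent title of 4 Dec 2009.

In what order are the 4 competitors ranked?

Vasquez, Dimitriou, Okonkwo, Beaumont

By status category: Vasquez (Defending Champion); then Dimitriou and Okonkwo (Grand Slam Winner); then Beaumont (Qualifier).
Dimitriou and Okonkwo both have world ranking 196, so the next rule applies.
Dimitriou and Okonkwo both have date of most recent title 15 Mar 1993, so the next rule applies.
Among Dimitriou and Okonkwo, alphabetically by surname: Dimitriou before Okonkwo.
Full order: Vasquez, Dimitriou, Okonkwo, Beaumont.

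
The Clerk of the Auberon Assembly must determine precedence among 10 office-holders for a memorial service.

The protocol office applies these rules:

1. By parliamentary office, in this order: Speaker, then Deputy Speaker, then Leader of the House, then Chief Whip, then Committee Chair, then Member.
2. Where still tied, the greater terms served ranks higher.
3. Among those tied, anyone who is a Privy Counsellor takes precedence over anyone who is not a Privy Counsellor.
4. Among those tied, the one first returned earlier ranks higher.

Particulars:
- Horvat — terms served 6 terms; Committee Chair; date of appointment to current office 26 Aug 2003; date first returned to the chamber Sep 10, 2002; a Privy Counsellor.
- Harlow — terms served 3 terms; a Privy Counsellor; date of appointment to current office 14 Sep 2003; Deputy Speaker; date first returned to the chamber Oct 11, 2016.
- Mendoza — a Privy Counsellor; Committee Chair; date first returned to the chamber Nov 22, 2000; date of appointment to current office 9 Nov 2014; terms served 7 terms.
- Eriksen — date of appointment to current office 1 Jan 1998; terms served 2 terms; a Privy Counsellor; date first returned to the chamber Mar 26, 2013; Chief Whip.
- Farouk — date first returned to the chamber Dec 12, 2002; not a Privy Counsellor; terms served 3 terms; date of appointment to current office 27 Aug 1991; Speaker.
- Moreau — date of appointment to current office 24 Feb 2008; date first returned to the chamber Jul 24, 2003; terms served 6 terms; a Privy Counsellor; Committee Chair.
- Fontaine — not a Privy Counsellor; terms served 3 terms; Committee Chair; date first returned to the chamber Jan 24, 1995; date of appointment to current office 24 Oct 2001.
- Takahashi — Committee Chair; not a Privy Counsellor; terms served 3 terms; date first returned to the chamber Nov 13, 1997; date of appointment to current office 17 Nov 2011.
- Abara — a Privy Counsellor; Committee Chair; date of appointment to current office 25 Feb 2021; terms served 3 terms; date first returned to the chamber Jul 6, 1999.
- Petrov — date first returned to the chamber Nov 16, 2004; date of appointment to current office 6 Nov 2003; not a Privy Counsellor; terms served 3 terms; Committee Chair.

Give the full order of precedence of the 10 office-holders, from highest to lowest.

By parliamentary office: Farouk (Speaker); then Harlow (Deputy Speaker); then Eriksen (Chief Whip); then Mendoza, Horvat, Moreau, Abara, Fontaine, Takahashi and Petrov (Committee Chair).
Among Mendoza, Horvat, Moreau, Abara, Fontaine, Takahashi and Petrov, by terms served (higher first): Mendoza (7 terms) before Horvat and Moreau (6 terms) before Abara, Fontaine, Takahashi and Petrov (3 terms).
Horvat and Moreau are each a Privy Counsellor, so the next rule applies.
Among Horvat and Moreau, by date first returned to the chamber (earlier first): Horvat (Sep 10, 2002) before Moreau (Jul 24, 2003).
Among Abara, Fontaine, Takahashi and Petrov, a Privy Counsellor before not a Privy Counsellor: Abara (a Privy Counsellor) before Fontaine, Takahashi and Petrov (not a Privy Counsellor).
Among Fontaine, Takahashi and Petrov, by date first returned to the chamber (earlier first): Fontaine (Jan 24, 1995) before Takahashi (Nov 13, 1997) before Petrov (Nov 16, 2004).
Full order: Farouk, Harlow, Eriksen, Mendoza, Horvat, Moreau, Abara, Fontaine, Takahashi, Petrov.

Farouk, Harlow, Eriksen, Mendoza, Horvat, Moreau, Abara, Fontaine, Takahashi, Petrov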